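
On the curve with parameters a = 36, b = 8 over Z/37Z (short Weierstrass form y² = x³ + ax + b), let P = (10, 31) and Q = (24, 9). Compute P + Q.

(10, 6)

(10, 31) + (24, 9). λ = (9 - 31)/(24 - 10) ≡ 15/14 mod 37. 14⁻¹ ≡ 8 (mod 37), so λ ≡ 9.
  x = λ² - 10 - 24 = 81 - 34 ≡ 10; y = λ·(10 - 10) - 31 ≡ 6. → (10, 6)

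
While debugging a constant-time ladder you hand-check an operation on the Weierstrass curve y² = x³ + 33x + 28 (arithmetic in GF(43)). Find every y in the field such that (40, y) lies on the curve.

17, 26

x³ + 33x + 28 = 65348 ≡ 31 (mod 43).
Square roots of 31 mod 43: 17 and 26 (since 17² = 289 ≡ 31).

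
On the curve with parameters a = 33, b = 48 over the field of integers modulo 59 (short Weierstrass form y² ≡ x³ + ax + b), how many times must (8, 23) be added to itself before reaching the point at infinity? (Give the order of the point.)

2P: tangent at (8, 23): λ = (3·8² + 33)/(2·23) ≡ 48/46. 46⁻¹ ≡ 9 (mod 59), so λ ≡ 48·9 ≡ 19.
  x = λ² - 8 - 8 = 361 - 16 ≡ 50; y = λ·(8 - 50) - 23 ≡ 5. → (50, 5)
3P: (50, 5) + (8, 23). λ = (23 - 5)/(8 - 50) ≡ 18/17 mod 59. 17⁻¹ ≡ 7 (mod 59), so λ ≡ 8.
  x = λ² - 50 - 8 = 64 - 58 ≡ 6; y = λ·(50 - 6) - 5 ≡ 52. → (6, 52)
4P: (6, 52) + (8, 23). λ = (23 - 52)/(8 - 6) ≡ 30/2 mod 59. 2⁻¹ ≡ 30 (mod 59), so λ ≡ 15.
  x = λ² - 6 - 8 = 225 - 14 ≡ 34; y = λ·(6 - 34) - 52 ≡ 0. → (34, 0)
5P: (34, 0) + (8, 23). λ = (23 - 0)/(8 - 34) ≡ 23/33 mod 59. 33⁻¹ ≡ 34 (mod 59), so λ ≡ 15.
  x = λ² - 34 - 8 = 225 - 42 ≡ 6; y = λ·(34 - 6) - 0 ≡ 7. → (6, 7)
6P: (6, 7) + (8, 23). λ = (23 - 7)/(8 - 6) ≡ 16/2 mod 59. 2⁻¹ ≡ 30 (mod 59), so λ ≡ 8.
  x = λ² - 6 - 8 = 64 - 14 ≡ 50; y = λ·(6 - 50) - 7 ≡ 54. → (50, 54)
7P: (50, 54) + (8, 23). λ = (23 - 54)/(8 - 50) ≡ 28/17 mod 59. 17⁻¹ ≡ 7 (mod 59), so λ ≡ 19.
  x = λ² - 50 - 8 = 361 - 58 ≡ 8; y = λ·(50 - 8) - 54 ≡ 36. → (8, 36)
8P: (8, 36) + (8, 23): same x and y₁ ≡ -y₂, so the sum is the point at infinity.
8P = the point at infinity, so the order is 8.

8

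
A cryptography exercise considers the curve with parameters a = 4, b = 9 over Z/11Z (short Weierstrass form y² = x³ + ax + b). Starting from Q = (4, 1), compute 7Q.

(2, 6)

Repeated addition: build up to 7Q.
2Q: tangent at (4, 1): λ = (3·4² + 4)/(2·1) ≡ 8/2. 2⁻¹ ≡ 6 (mod 11), so λ ≡ 8·6 ≡ 4.
  x = λ² - 4 - 4 = 16 - 8 ≡ 8; y = λ·(4 - 8) - 1 ≡ 5. → (8, 5)
3Q: (8, 5) + (4, 1). λ = (1 - 5)/(4 - 8) ≡ 7/7 mod 11. 7⁻¹ ≡ 8 (mod 11), so λ ≡ 1.
  x = λ² - 8 - 4 = 1 - 12 ≡ 0; y = λ·(8 - 0) - 5 ≡ 3. → (0, 3)
4Q: (0, 3) + (4, 1). λ = (1 - 3)/(4 - 0) ≡ 9/4 mod 11. 4⁻¹ ≡ 3 (mod 11), so λ ≡ 5.
  x = λ² - 0 - 4 = 25 - 4 ≡ 10; y = λ·(0 - 10) - 3 ≡ 2. → (10, 2)
5Q: (10, 2) + (4, 1). λ = (1 - 2)/(4 - 10) ≡ 10/5 mod 11. 5⁻¹ ≡ 9 (mod 11) since 5·9 = 45 ≡ 1, so λ ≡ 2.
  x = λ² - 10 - 4 = 4 - 14 ≡ 1; y = λ·(10 - 1) - 2 ≡ 5. → (1, 5)
6Q: (1, 5) + (4, 1). λ = (1 - 5)/(4 - 1) ≡ 7/3 mod 11. 3⁻¹ ≡ 4 (mod 11), so λ ≡ 6.
  x = λ² - 1 - 4 = 36 - 5 ≡ 9; y = λ·(1 - 9) - 5 ≡ 2. → (9, 2)
7Q: (9, 2) + (4, 1). λ = (1 - 2)/(4 - 9) ≡ 10/6 mod 11. 6⁻¹ ≡ 2 (mod 11), so λ ≡ 9.
  x = λ² - 9 - 4 = 81 - 13 ≡ 2; y = λ·(9 - 2) - 2 ≡ 6. → (2, 6)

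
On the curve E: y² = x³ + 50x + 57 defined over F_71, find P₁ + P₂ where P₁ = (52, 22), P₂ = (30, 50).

(52, 22) + (30, 50). λ = (50 - 22)/(30 - 52) ≡ 28/49 mod 71. 49⁻¹ ≡ 29 (mod 71), so λ ≡ 31.
  x = λ² - 52 - 30 = 961 - 82 ≡ 27; y = λ·(52 - 27) - 22 ≡ 43. → (27, 43)

(27, 43)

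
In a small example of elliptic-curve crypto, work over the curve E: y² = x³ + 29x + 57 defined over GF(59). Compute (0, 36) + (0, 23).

The two points share x = 0 and their y-coordinates satisfy 36 + 23 ≡ 0 (mod 59), so they are inverses. Their sum is 𝒪.

O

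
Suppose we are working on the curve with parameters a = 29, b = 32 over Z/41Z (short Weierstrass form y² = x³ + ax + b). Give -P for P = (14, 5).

(14, 36)

-(14, 5) = (14, -5 mod 41) = (14, 36).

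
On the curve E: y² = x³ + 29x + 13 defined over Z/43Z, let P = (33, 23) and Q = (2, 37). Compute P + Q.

(1, 0)

(33, 23) + (2, 37). λ = (37 - 23)/(2 - 33) ≡ 14/12 mod 43. 12⁻¹ ≡ 18 (mod 43), so λ ≡ 37.
  x = λ² - 33 - 2 = 1369 - 35 ≡ 1; y = λ·(33 - 1) - 23 ≡ 0. → (1, 0)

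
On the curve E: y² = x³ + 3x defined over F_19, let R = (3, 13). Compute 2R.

(5, 11)

tangent at (3, 13): λ = (3·3² + 3)/(2·13) ≡ 11/7. 7⁻¹ ≡ 11 (mod 19) since 7·11 = 77 ≡ 1, so λ ≡ 11·11 ≡ 7.
  x = λ² - 3 - 3 = 49 - 6 ≡ 5; y = λ·(3 - 5) - 13 ≡ 11. → (5, 11)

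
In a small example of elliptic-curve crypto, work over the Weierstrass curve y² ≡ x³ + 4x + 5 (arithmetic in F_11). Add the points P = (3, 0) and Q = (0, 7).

(0, 4)

(3, 0) + (0, 7). λ = (7 - 0)/(0 - 3) ≡ 7/8 mod 11. 8⁻¹ ≡ 7 (mod 11), so λ ≡ 5.
  x = λ² - 3 - 0 = 25 - 3 ≡ 0; y = λ·(3 - 0) - 0 ≡ 4. → (0, 4)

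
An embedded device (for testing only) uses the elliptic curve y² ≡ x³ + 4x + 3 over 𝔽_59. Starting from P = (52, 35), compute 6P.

Repeated addition: build up to 6P.
2P: tangent at (52, 35): λ = (3·52² + 4)/(2·35) ≡ 33/11. 11⁻¹ ≡ 43 (mod 59) since 11·43 = 473 ≡ 1, so λ ≡ 33·43 ≡ 3.
  x = λ² - 52 - 52 = 9 - 104 ≡ 23; y = λ·(52 - 23) - 35 ≡ 52. → (23, 52)
3P: (23, 52) + (52, 35). λ = (35 - 52)/(52 - 23) ≡ 42/29 mod 59. 29⁻¹ ≡ 57 (mod 59) since 29·57 = 1653 ≡ 1, so λ ≡ 34.
  x = λ² - 23 - 52 = 1156 - 75 ≡ 19; y = λ·(23 - 19) - 52 ≡ 25. → (19, 25)
4P: (19, 25) + (52, 35). λ = (35 - 25)/(52 - 19) ≡ 10/33 mod 59. 33⁻¹ ≡ 34 (mod 59) since 33·34 = 1122 ≡ 1, so λ ≡ 45.
  x = λ² - 19 - 52 = 2025 - 71 ≡ 7; y = λ·(19 - 7) - 25 ≡ 43. → (7, 43)
5P: (7, 43) + (52, 35). λ = (35 - 43)/(52 - 7) ≡ 51/45 mod 59. 45⁻¹ ≡ 21 (mod 59), so λ ≡ 9.
  x = λ² - 7 - 52 = 81 - 59 ≡ 22; y = λ·(7 - 22) - 43 ≡ 58. → (22, 58)
6P: (22, 58) + (52, 35). λ = (35 - 58)/(52 - 22) ≡ 36/30 mod 59. 30⁻¹ ≡ 2 (mod 59) since 30·2 = 60 ≡ 1, so λ ≡ 13.
  x = λ² - 22 - 52 = 169 - 74 ≡ 36; y = λ·(22 - 36) - 58 ≡ 55. → (36, 55)

(36, 55)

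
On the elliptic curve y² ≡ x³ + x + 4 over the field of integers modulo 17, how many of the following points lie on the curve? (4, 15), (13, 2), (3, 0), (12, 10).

3

(4, 15): 15² ≡ 4, rhs ≡ 4 → on.
(13, 2): 2² ≡ 4, rhs ≡ 4 → on.
(3, 0): 0² ≡ 0, rhs ≡ 0 → on.
(12, 10): 10² ≡ 15, rhs ≡ 10 → off.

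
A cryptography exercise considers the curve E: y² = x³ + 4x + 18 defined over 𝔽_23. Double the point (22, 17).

(14, 9)

tangent at (22, 17): λ = (3·22² + 4)/(2·17) ≡ 7/11. 11⁻¹ ≡ 21 (mod 23) since 11·21 = 231 ≡ 1, so λ ≡ 7·21 ≡ 9.
  x = λ² - 22 - 22 = 81 - 44 ≡ 14; y = λ·(22 - 14) - 17 ≡ 9. → (14, 9)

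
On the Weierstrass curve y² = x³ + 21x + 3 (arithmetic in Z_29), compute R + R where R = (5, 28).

(3, 21)

tangent at (5, 28): λ = (3·5² + 21)/(2·28) ≡ 9/27. 27⁻¹ ≡ 14 (mod 29), so λ ≡ 9·14 ≡ 10.
  x = λ² - 5 - 5 = 100 - 10 ≡ 3; y = λ·(5 - 3) - 28 ≡ 21. → (3, 21)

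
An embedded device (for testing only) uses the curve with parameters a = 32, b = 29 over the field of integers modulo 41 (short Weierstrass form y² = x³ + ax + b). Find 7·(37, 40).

(1, 12)

Write Q = (37, 40).
Double-and-add on 7 = (111)₂. Start with Q = (37, 40) for the leading 1-bit.
double: tangent at (37, 40): λ = (3·37² + 32)/(2·40) ≡ 39/39. 39⁻¹ ≡ 20 (mod 41), so λ ≡ 39·20 ≡ 1.
  x = λ² - 37 - 37 = 1 - 74 ≡ 9; y = λ·(37 - 9) - 40 ≡ 29. → (9, 29)
add Q: (9, 29) + (37, 40). λ = (40 - 29)/(37 - 9) ≡ 11/28 mod 41. 28⁻¹ ≡ 22 (mod 41), so λ ≡ 37.
  x = λ² - 9 - 37 = 1369 - 46 ≡ 11; y = λ·(9 - 11) - 29 ≡ 20. → (11, 20)
double: tangent at (11, 20): λ = (3·11² + 32)/(2·20) ≡ 26/40. 40⁻¹ ≡ 40 (mod 41) since 40·40 = 1600 ≡ 1, so λ ≡ 26·40 ≡ 15.
  x = λ² - 11 - 11 = 225 - 22 ≡ 39; y = λ·(11 - 39) - 20 ≡ 11. → (39, 11)
add Q: (39, 11) + (37, 40). λ = (40 - 11)/(37 - 39) ≡ 29/39 mod 41. 39⁻¹ ≡ 20 (mod 41) since 39·20 = 780 ≡ 1, so λ ≡ 6.
  x = λ² - 39 - 37 = 36 - 76 ≡ 1; y = λ·(39 - 1) - 11 ≡ 12. → (1, 12)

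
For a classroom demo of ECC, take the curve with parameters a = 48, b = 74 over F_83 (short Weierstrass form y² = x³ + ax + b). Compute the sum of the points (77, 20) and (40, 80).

(77, 20) + (40, 80). λ = (80 - 20)/(40 - 77) ≡ 60/46 mod 83. 46⁻¹ ≡ 74 (mod 83), so λ ≡ 41.
  x = λ² - 77 - 40 = 1681 - 117 ≡ 70; y = λ·(77 - 70) - 20 ≡ 18. → (70, 18)

(70, 18)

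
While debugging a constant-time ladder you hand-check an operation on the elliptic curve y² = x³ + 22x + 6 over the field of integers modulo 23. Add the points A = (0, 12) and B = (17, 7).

(0, 12) + (17, 7). λ = (7 - 12)/(17 - 0) ≡ 18/17 mod 23. 17⁻¹ ≡ 19 (mod 23), so λ ≡ 20.
  x = λ² - 0 - 17 = 400 - 17 ≡ 15; y = λ·(0 - 15) - 12 ≡ 10. → (15, 10)

(15, 10)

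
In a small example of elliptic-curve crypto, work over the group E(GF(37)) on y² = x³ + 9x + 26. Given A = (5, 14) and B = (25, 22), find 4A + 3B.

First 4A:
Repeated addition: build up to 4A.
2A: tangent at (5, 14): λ = (3·5² + 9)/(2·14) ≡ 10/28. 28⁻¹ ≡ 4 (mod 37) since 28·4 = 112 ≡ 1, so λ ≡ 10·4 ≡ 3.
  x = λ² - 5 - 5 = 9 - 10 ≡ 36; y = λ·(5 - 36) - 14 ≡ 4. → (36, 4)
3A: (36, 4) + (5, 14). λ = (14 - 4)/(5 - 36) ≡ 10/6 mod 37. 6⁻¹ ≡ 31 (mod 37) since 6·31 = 186 ≡ 1, so λ ≡ 14.
  x = λ² - 36 - 5 = 196 - 41 ≡ 7; y = λ·(36 - 7) - 4 ≡ 32. → (7, 32)
4A: (7, 32) + (5, 14). λ = (14 - 32)/(5 - 7) ≡ 19/35 mod 37. 35⁻¹ ≡ 18 (mod 37) since 35·18 = 630 ≡ 1, so λ ≡ 9.
  x = λ² - 7 - 5 = 81 - 12 ≡ 32; y = λ·(7 - 32) - 32 ≡ 2. → (32, 2)
4A = (32, 2).
Next 3B:
Repeated addition: build up to 3B.
2B: tangent at (25, 22): λ = (3·25² + 9)/(2·22) ≡ 34/7. 7⁻¹ ≡ 16 (mod 37) since 7·16 = 112 ≡ 1, so λ ≡ 34·16 ≡ 26.
  x = λ² - 25 - 25 = 676 - 50 ≡ 34; y = λ·(25 - 34) - 22 ≡ 3. → (34, 3)
3B: (34, 3) + (25, 22). λ = (22 - 3)/(25 - 34) ≡ 19/28 mod 37. 28⁻¹ ≡ 4 (mod 37), so λ ≡ 2.
  x = λ² - 34 - 25 = 4 - 59 ≡ 19; y = λ·(34 - 19) - 3 ≡ 27. → (19, 27)
3B = (19, 27).
Finally 4A + 3B:
(32, 2) + (19, 27). λ = (27 - 2)/(19 - 32) ≡ 25/24 mod 37. 24⁻¹ ≡ 17 (mod 37), so λ ≡ 18.
  x = λ² - 32 - 19 = 324 - 51 ≡ 14; y = λ·(32 - 14) - 2 ≡ 26. → (14, 26)

(14, 26)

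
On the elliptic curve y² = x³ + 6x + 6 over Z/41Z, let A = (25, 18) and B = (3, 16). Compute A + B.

(25, 18) + (3, 16). λ = (16 - 18)/(3 - 25) ≡ 39/19 mod 41. 19⁻¹ ≡ 13 (mod 41) since 19·13 = 247 ≡ 1, so λ ≡ 15.
  x = λ² - 25 - 3 = 225 - 28 ≡ 33; y = λ·(25 - 33) - 18 ≡ 26. → (33, 26)

(33, 26)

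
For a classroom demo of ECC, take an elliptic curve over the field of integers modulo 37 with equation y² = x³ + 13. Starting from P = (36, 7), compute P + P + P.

Repeated addition: build up to 3P.
2P: tangent at (36, 7): λ = (3·36² + 0)/(2·7) ≡ 3/14. 14⁻¹ ≡ 8 (mod 37), so λ ≡ 3·8 ≡ 24.
  x = λ² - 36 - 36 = 576 - 72 ≡ 23; y = λ·(36 - 23) - 7 ≡ 9. → (23, 9)
3P: (23, 9) + (36, 7). λ = (7 - 9)/(36 - 23) ≡ 35/13 mod 37. 13⁻¹ ≡ 20 (mod 37), so λ ≡ 34.
  x = λ² - 23 - 36 = 1156 - 59 ≡ 24; y = λ·(23 - 24) - 9 ≡ 31. → (24, 31)

(24, 31)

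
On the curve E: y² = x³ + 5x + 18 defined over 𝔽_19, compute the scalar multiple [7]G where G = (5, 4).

Double-and-add on 7 = (111)₂. Start with G = (5, 4) for the leading 1-bit.
double: tangent at (5, 4): λ = (3·5² + 5)/(2·4) ≡ 4/8. 8⁻¹ ≡ 12 (mod 19), so λ ≡ 4·12 ≡ 10.
  x = λ² - 5 - 5 = 100 - 10 ≡ 14; y = λ·(5 - 14) - 4 ≡ 1. → (14, 1)
add G: (14, 1) + (5, 4). λ = (4 - 1)/(5 - 14) ≡ 3/10 mod 19. 10⁻¹ ≡ 2 (mod 19), so λ ≡ 6.
  x = λ² - 14 - 5 = 36 - 19 ≡ 17; y = λ·(14 - 17) - 1 ≡ 0. → (17, 0)
double: (17, 0) + (17, 0): same x and y₁ ≡ -y₂, so the sum is the point at infinity.
add G: the point at infinity + (5, 4) = (5, 4) (identity).

(5, 4)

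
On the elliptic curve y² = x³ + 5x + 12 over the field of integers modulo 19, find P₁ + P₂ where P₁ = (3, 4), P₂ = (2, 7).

(3, 4) + (2, 7). λ = (7 - 4)/(2 - 3) ≡ 3/18 mod 19. 18⁻¹ ≡ 18 (mod 19) since 18·18 = 324 ≡ 1, so λ ≡ 16.
  x = λ² - 3 - 2 = 256 - 5 ≡ 4; y = λ·(3 - 4) - 4 ≡ 18. → (4, 18)

(4, 18)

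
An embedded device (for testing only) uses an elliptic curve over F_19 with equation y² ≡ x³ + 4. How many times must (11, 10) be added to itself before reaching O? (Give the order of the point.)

7

2P: tangent at (11, 10): λ = (3·11² + 0)/(2·10) ≡ 2/1. 1⁻¹ ≡ 1 (mod 19), so λ ≡ 2·1 ≡ 2.
  x = λ² - 11 - 11 = 4 - 22 ≡ 1; y = λ·(11 - 1) - 10 ≡ 10. → (1, 10)
3P: (1, 10) + (11, 10). λ = (10 - 10)/(11 - 1) ≡ 0/10 mod 19. 10⁻¹ ≡ 2 (mod 19), so λ ≡ 0.
  x = λ² - 1 - 11 = 0 - 12 ≡ 7; y = λ·(1 - 7) - 10 ≡ 9. → (7, 9)
4P: (7, 9) + (11, 10). λ = (10 - 9)/(11 - 7) ≡ 1/4 mod 19. 4⁻¹ ≡ 5 (mod 19), so λ ≡ 5.
  x = λ² - 7 - 11 = 25 - 18 ≡ 7; y = λ·(7 - 7) - 9 ≡ 10. → (7, 10)
5P: (7, 10) + (11, 10). λ = (10 - 10)/(11 - 7) ≡ 0/4 mod 19. 4⁻¹ ≡ 5 (mod 19), so λ ≡ 0.
  x = λ² - 7 - 11 = 0 - 18 ≡ 1; y = λ·(7 - 1) - 10 ≡ 9. → (1, 9)
6P: (1, 9) + (11, 10). λ = (10 - 9)/(11 - 1) ≡ 1/10 mod 19. 10⁻¹ ≡ 2 (mod 19), so λ ≡ 2.
  x = λ² - 1 - 11 = 4 - 12 ≡ 11; y = λ·(1 - 11) - 9 ≡ 9. → (11, 9)
7P: (11, 9) + (11, 10): same x and y₁ ≡ -y₂, so the sum is O.
7P = O, so the order is 7.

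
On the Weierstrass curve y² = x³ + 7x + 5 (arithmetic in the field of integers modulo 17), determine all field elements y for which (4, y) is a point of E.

none

x³ + 7x + 5 = 97 ≡ 12 (mod 17).
12 is a non-residue mod 17; no y exists.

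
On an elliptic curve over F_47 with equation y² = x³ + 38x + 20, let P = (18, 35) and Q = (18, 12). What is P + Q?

O

The two points share x = 18 and their y-coordinates satisfy 35 + 12 ≡ 0 (mod 47), so they are inverses. Their sum is O.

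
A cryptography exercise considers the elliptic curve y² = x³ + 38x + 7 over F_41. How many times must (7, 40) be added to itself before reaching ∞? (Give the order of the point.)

2P: tangent at (7, 40): λ = (3·7² + 38)/(2·40) ≡ 21/39. 39⁻¹ ≡ 20 (mod 41) since 39·20 = 780 ≡ 1, so λ ≡ 21·20 ≡ 10.
  x = λ² - 7 - 7 = 100 - 14 ≡ 4; y = λ·(7 - 4) - 40 ≡ 31. → (4, 31)
3P: (4, 31) + (7, 40). λ = (40 - 31)/(7 - 4) ≡ 9/3 mod 41. 3⁻¹ ≡ 14 (mod 41), so λ ≡ 3.
  x = λ² - 4 - 7 = 9 - 11 ≡ 39; y = λ·(4 - 39) - 31 ≡ 28. → (39, 28)
4P: (39, 28) + (7, 40). λ = (40 - 28)/(7 - 39) ≡ 12/9 mod 41. 9⁻¹ ≡ 32 (mod 41), so λ ≡ 15.
  x = λ² - 39 - 7 = 225 - 46 ≡ 15; y = λ·(39 - 15) - 28 ≡ 4. → (15, 4)
5P: (15, 4) + (7, 40). λ = (40 - 4)/(7 - 15) ≡ 36/33 mod 41. 33⁻¹ ≡ 5 (mod 41), so λ ≡ 16.
  x = λ² - 15 - 7 = 256 - 22 ≡ 29; y = λ·(15 - 29) - 4 ≡ 18. → (29, 18)
6P: (29, 18) + (7, 40). λ = (40 - 18)/(7 - 29) ≡ 22/19 mod 41. 19⁻¹ ≡ 13 (mod 41) since 19·13 = 247 ≡ 1, so λ ≡ 40.
  x = λ² - 29 - 7 = 1600 - 36 ≡ 6; y = λ·(29 - 6) - 18 ≡ 0. → (6, 0)
7P: (6, 0) + (7, 40). λ = (40 - 0)/(7 - 6) ≡ 40/1 mod 41. 1⁻¹ ≡ 1 (mod 41) since 1·1 = 1 ≡ 1, so λ ≡ 40.
  x = λ² - 6 - 7 = 1600 - 13 ≡ 29; y = λ·(6 - 29) - 0 ≡ 23. → (29, 23)
8P: (29, 23) + (7, 40). λ = (40 - 23)/(7 - 29) ≡ 17/19 mod 41. 19⁻¹ ≡ 13 (mod 41) since 19·13 = 247 ≡ 1, so λ ≡ 16.
  x = λ² - 29 - 7 = 256 - 36 ≡ 15; y = λ·(29 - 15) - 23 ≡ 37. → (15, 37)
9P: (15, 37) + (7, 40). λ = (40 - 37)/(7 - 15) ≡ 3/33 mod 41. 33⁻¹ ≡ 5 (mod 41) since 33·5 = 165 ≡ 1, so λ ≡ 15.
  x = λ² - 15 - 7 = 225 - 22 ≡ 39; y = λ·(15 - 39) - 37 ≡ 13. → (39, 13)
10P: (39, 13) + (7, 40). λ = (40 - 13)/(7 - 39) ≡ 27/9 mod 41. 9⁻¹ ≡ 32 (mod 41) since 9·32 = 288 ≡ 1, so λ ≡ 3.
  x = λ² - 39 - 7 = 9 - 46 ≡ 4; y = λ·(39 - 4) - 13 ≡ 10. → (4, 10)
11P: (4, 10) + (7, 40). λ = (40 - 10)/(7 - 4) ≡ 30/3 mod 41. 3⁻¹ ≡ 14 (mod 41), so λ ≡ 10.
  x = λ² - 4 - 7 = 100 - 11 ≡ 7; y = λ·(4 - 7) - 10 ≡ 1. → (7, 1)
12P: (7, 1) + (7, 40): same x and y₁ ≡ -y₂, so the sum is ∞.
12P = ∞, so the order is 12.

12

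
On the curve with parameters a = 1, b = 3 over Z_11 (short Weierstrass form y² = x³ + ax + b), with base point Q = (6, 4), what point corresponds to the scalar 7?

Double-and-add on 7 = (111)₂. Start with Q = (6, 4) for the leading 1-bit.
double: tangent at (6, 4): λ = (3·6² + 1)/(2·4) ≡ 10/8. 8⁻¹ ≡ 7 (mod 11) since 8·7 = 56 ≡ 1, so λ ≡ 10·7 ≡ 4.
  x = λ² - 6 - 6 = 16 - 12 ≡ 4; y = λ·(6 - 4) - 4 ≡ 4. → (4, 4)
add Q: (4, 4) + (6, 4). λ = (4 - 4)/(6 - 4) ≡ 0/2 mod 11. 2⁻¹ ≡ 6 (mod 11), so λ ≡ 0.
  x = λ² - 4 - 6 = 0 - 10 ≡ 1; y = λ·(4 - 1) - 4 ≡ 7. → (1, 7)
double: tangent at (1, 7): λ = (3·1² + 1)/(2·7) ≡ 4/3. 3⁻¹ ≡ 4 (mod 11) since 3·4 = 12 ≡ 1, so λ ≡ 4·4 ≡ 5.
  x = λ² - 1 - 1 = 25 - 2 ≡ 1; y = λ·(1 - 1) - 7 ≡ 4. → (1, 4)
add Q: (1, 4) + (6, 4). λ = (4 - 4)/(6 - 1) ≡ 0/5 mod 11. 5⁻¹ ≡ 9 (mod 11) since 5·9 = 45 ≡ 1, so λ ≡ 0.
  x = λ² - 1 - 6 = 0 - 7 ≡ 4; y = λ·(1 - 4) - 4 ≡ 7. → (4, 7)

(4, 7)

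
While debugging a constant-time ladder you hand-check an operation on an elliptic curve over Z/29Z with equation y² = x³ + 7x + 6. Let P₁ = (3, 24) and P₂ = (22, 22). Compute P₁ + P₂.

(3, 24) + (22, 22). λ = (22 - 24)/(22 - 3) ≡ 27/19 mod 29. 19⁻¹ ≡ 26 (mod 29), so λ ≡ 6.
  x = λ² - 3 - 22 = 36 - 25 ≡ 11; y = λ·(3 - 11) - 24 ≡ 15. → (11, 15)

(11, 15)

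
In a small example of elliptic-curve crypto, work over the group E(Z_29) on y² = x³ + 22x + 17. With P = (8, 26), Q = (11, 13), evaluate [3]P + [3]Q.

(14, 16)

First 3P:
Repeated addition: build up to 3P.
2P: tangent at (8, 26): λ = (3·8² + 22)/(2·26) ≡ 11/23. 23⁻¹ ≡ 24 (mod 29), so λ ≡ 11·24 ≡ 3.
  x = λ² - 8 - 8 = 9 - 16 ≡ 22; y = λ·(8 - 22) - 26 ≡ 19. → (22, 19)
3P: (22, 19) + (8, 26). λ = (26 - 19)/(8 - 22) ≡ 7/15 mod 29. 15⁻¹ ≡ 2 (mod 29), so λ ≡ 14.
  x = λ² - 22 - 8 = 196 - 30 ≡ 21; y = λ·(22 - 21) - 19 ≡ 24. → (21, 24)
3P = (21, 24).
Next 3Q:
Repeated addition: build up to 3Q.
2Q: tangent at (11, 13): λ = (3·11² + 22)/(2·13) ≡ 8/26. 26⁻¹ ≡ 19 (mod 29), so λ ≡ 8·19 ≡ 7.
  x = λ² - 11 - 11 = 49 - 22 ≡ 27; y = λ·(11 - 27) - 13 ≡ 20. → (27, 20)
3Q: (27, 20) + (11, 13). λ = (13 - 20)/(11 - 27) ≡ 22/13 mod 29. 13⁻¹ ≡ 9 (mod 29) since 13·9 = 117 ≡ 1, so λ ≡ 24.
  x = λ² - 27 - 11 = 576 - 38 ≡ 16; y = λ·(27 - 16) - 20 ≡ 12. → (16, 12)
3Q = (16, 12).
Finally 3P + 3Q:
(21, 24) + (16, 12). λ = (12 - 24)/(16 - 21) ≡ 17/24 mod 29. 24⁻¹ ≡ 23 (mod 29), so λ ≡ 14.
  x = λ² - 21 - 16 = 196 - 37 ≡ 14; y = λ·(21 - 14) - 24 ≡ 16. → (14, 16)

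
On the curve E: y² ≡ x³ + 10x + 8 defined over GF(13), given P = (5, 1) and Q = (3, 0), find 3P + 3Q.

First 3P:
Repeated addition: build up to 3P.
2P: tangent at (5, 1): λ = (3·5² + 10)/(2·1) ≡ 7/2. 2⁻¹ ≡ 7 (mod 13), so λ ≡ 7·7 ≡ 10.
  x = λ² - 5 - 5 = 100 - 10 ≡ 12; y = λ·(5 - 12) - 1 ≡ 7. → (12, 7)
3P: (12, 7) + (5, 1). λ = (1 - 7)/(5 - 12) ≡ 7/6 mod 13. 6⁻¹ ≡ 11 (mod 13) since 6·11 = 66 ≡ 1, so λ ≡ 12.
  x = λ² - 12 - 5 = 144 - 17 ≡ 10; y = λ·(12 - 10) - 7 ≡ 4. → (10, 4)
3P = (10, 4).
Next 3Q:
Repeated addition: build up to 3Q.
2Q: (3, 0) + (3, 0): same x and y₁ ≡ -y₂, so the sum is the point at infinity.
3Q: the point at infinity + (3, 0) = (3, 0) (identity).
3Q = (3, 0).
Finally 3P + 3Q:
(10, 4) + (3, 0). λ = (0 - 4)/(3 - 10) ≡ 9/6 mod 13. 6⁻¹ ≡ 11 (mod 13), so λ ≡ 8.
  x = λ² - 10 - 3 = 64 - 13 ≡ 12; y = λ·(10 - 12) - 4 ≡ 6. → (12, 6)

(12, 6)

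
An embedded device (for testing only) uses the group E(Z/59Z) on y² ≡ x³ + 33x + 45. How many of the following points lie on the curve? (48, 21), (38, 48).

1

(48, 21): 21² ≡ 28, rhs ≡ 3 → off.
(38, 48): 48² ≡ 3, rhs ≡ 3 → on.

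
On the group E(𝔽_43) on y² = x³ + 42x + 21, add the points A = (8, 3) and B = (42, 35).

(29, 0)

(8, 3) + (42, 35). λ = (35 - 3)/(42 - 8) ≡ 32/34 mod 43. 34⁻¹ ≡ 19 (mod 43), so λ ≡ 6.
  x = λ² - 8 - 42 = 36 - 50 ≡ 29; y = λ·(8 - 29) - 3 ≡ 0. → (29, 0)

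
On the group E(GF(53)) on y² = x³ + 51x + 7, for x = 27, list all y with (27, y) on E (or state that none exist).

x³ + 51x + 7 = 21067 ≡ 26 (mod 53).
26 is a non-residue mod 53; no y exists.

none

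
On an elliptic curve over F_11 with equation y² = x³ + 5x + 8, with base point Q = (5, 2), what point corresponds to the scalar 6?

O

Repeated addition: build up to 6Q.
2Q: tangent at (5, 2): λ = (3·5² + 5)/(2·2) ≡ 3/4. 4⁻¹ ≡ 3 (mod 11) since 4·3 = 12 ≡ 1, so λ ≡ 3·3 ≡ 9.
  x = λ² - 5 - 5 = 81 - 10 ≡ 5; y = λ·(5 - 5) - 2 ≡ 9. → (5, 9)
3Q: (5, 9) + (5, 2): same x and y₁ ≡ -y₂, so the sum is O.
4Q: O + (5, 2) = (5, 2) (identity).
5Q: tangent at (5, 2): λ = (3·5² + 5)/(2·2) ≡ 3/4. 4⁻¹ ≡ 3 (mod 11), so λ ≡ 3·3 ≡ 9.
  x = λ² - 5 - 5 = 81 - 10 ≡ 5; y = λ·(5 - 5) - 2 ≡ 9. → (5, 9)
6Q: (5, 9) + (5, 2): same x and y₁ ≡ -y₂, so the sum is O.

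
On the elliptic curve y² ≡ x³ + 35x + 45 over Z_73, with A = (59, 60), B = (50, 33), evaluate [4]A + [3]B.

First 4A:
Repeated addition: build up to 4A.
2A: tangent at (59, 60): λ = (3·59² + 35)/(2·60) ≡ 39/47. 47⁻¹ ≡ 14 (mod 73) since 47·14 = 658 ≡ 1, so λ ≡ 39·14 ≡ 35.
  x = λ² - 59 - 59 = 1225 - 118 ≡ 12; y = λ·(59 - 12) - 60 ≡ 52. → (12, 52)
3A: (12, 52) + (59, 60). λ = (60 - 52)/(59 - 12) ≡ 8/47 mod 73. 47⁻¹ ≡ 14 (mod 73) since 47·14 = 658 ≡ 1, so λ ≡ 39.
  x = λ² - 12 - 59 = 1521 - 71 ≡ 63; y = λ·(12 - 63) - 52 ≡ 3. → (63, 3)
4A: (63, 3) + (59, 60). λ = (60 - 3)/(59 - 63) ≡ 57/69 mod 73. 69⁻¹ ≡ 18 (mod 73), so λ ≡ 4.
  x = λ² - 63 - 59 = 16 - 122 ≡ 40; y = λ·(63 - 40) - 3 ≡ 16. → (40, 16)
4A = (40, 16).
Next 3B:
Repeated addition: build up to 3B.
2B: tangent at (50, 33): λ = (3·50² + 35)/(2·33) ≡ 16/66. 66⁻¹ ≡ 52 (mod 73) since 66·52 = 3432 ≡ 1, so λ ≡ 16·52 ≡ 29.
  x = λ² - 50 - 50 = 841 - 100 ≡ 11; y = λ·(50 - 11) - 33 ≡ 3. → (11, 3)
3B: (11, 3) + (50, 33). λ = (33 - 3)/(50 - 11) ≡ 30/39 mod 73. 39⁻¹ ≡ 15 (mod 73), so λ ≡ 12.
  x = λ² - 11 - 50 = 144 - 61 ≡ 10; y = λ·(11 - 10) - 3 ≡ 9. → (10, 9)
3B = (10, 9).
Finally 4A + 3B:
(40, 16) + (10, 9). λ = (9 - 16)/(10 - 40) ≡ 66/43 mod 73. 43⁻¹ ≡ 17 (mod 73), so λ ≡ 27.
  x = λ² - 40 - 10 = 729 - 50 ≡ 22; y = λ·(40 - 22) - 16 ≡ 32. → (22, 32)

(22, 32)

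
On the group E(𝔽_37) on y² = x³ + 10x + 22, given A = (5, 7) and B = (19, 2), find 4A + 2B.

(18, 15)

First 4A:
Repeated addition: build up to 4A.
2A: tangent at (5, 7): λ = (3·5² + 10)/(2·7) ≡ 11/14. 14⁻¹ ≡ 8 (mod 37), so λ ≡ 11·8 ≡ 14.
  x = λ² - 5 - 5 = 196 - 10 ≡ 1; y = λ·(5 - 1) - 7 ≡ 12. → (1, 12)
3A: (1, 12) + (5, 7). λ = (7 - 12)/(5 - 1) ≡ 32/4 mod 37. 4⁻¹ ≡ 28 (mod 37) since 4·28 = 112 ≡ 1, so λ ≡ 8.
  x = λ² - 1 - 5 = 64 - 6 ≡ 21; y = λ·(1 - 21) - 12 ≡ 13. → (21, 13)
4A: (21, 13) + (5, 7). λ = (7 - 13)/(5 - 21) ≡ 31/21 mod 37. 21⁻¹ ≡ 30 (mod 37), so λ ≡ 5.
  x = λ² - 21 - 5 = 25 - 26 ≡ 36; y = λ·(21 - 36) - 13 ≡ 23. → (36, 23)
4A = (36, 23).
Next 2B:
Repeated addition: build up to 2B.
2B: tangent at (19, 2): λ = (3·19² + 10)/(2·2) ≡ 20/4. 4⁻¹ ≡ 28 (mod 37), so λ ≡ 20·28 ≡ 5.
  x = λ² - 19 - 19 = 25 - 38 ≡ 24; y = λ·(19 - 24) - 2 ≡ 10. → (24, 10)
2B = (24, 10).
Finally 4A + 2B:
(36, 23) + (24, 10). λ = (10 - 23)/(24 - 36) ≡ 24/25 mod 37. 25⁻¹ ≡ 3 (mod 37) since 25·3 = 75 ≡ 1, so λ ≡ 35.
  x = λ² - 36 - 24 = 1225 - 60 ≡ 18; y = λ·(36 - 18) - 23 ≡ 15. → (18, 15)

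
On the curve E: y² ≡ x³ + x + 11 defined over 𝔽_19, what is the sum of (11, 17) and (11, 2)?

The two points share x = 11 and their y-coordinates satisfy 17 + 2 ≡ 0 (mod 19), so they are inverses. Their sum is O.

O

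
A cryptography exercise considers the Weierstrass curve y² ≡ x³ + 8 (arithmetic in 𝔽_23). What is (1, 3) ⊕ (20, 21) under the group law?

(5, 15)

(1, 3) + (20, 21). λ = (21 - 3)/(20 - 1) ≡ 18/19 mod 23. 19⁻¹ ≡ 17 (mod 23), so λ ≡ 7.
  x = λ² - 1 - 20 = 49 - 21 ≡ 5; y = λ·(1 - 5) - 3 ≡ 15. → (5, 15)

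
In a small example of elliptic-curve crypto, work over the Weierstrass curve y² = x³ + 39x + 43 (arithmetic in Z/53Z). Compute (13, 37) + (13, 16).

O

The two points share x = 13 and their y-coordinates satisfy 37 + 16 ≡ 0 (mod 53), so they are inverses. Their sum is O.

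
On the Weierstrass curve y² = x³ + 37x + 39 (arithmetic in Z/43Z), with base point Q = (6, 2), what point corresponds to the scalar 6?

Double-and-add on 6 = (110)₂. Start with Q = (6, 2) for the leading 1-bit.
double: tangent at (6, 2): λ = (3·6² + 37)/(2·2) ≡ 16/4. 4⁻¹ ≡ 11 (mod 43), so λ ≡ 16·11 ≡ 4.
  x = λ² - 6 - 6 = 16 - 12 ≡ 4; y = λ·(6 - 4) - 2 ≡ 6. → (4, 6)
add Q: (4, 6) + (6, 2). λ = (2 - 6)/(6 - 4) ≡ 39/2 mod 43. 2⁻¹ ≡ 22 (mod 43), so λ ≡ 41.
  x = λ² - 4 - 6 = 1681 - 10 ≡ 37; y = λ·(4 - 37) - 6 ≡ 17. → (37, 17)
double: tangent at (37, 17): λ = (3·37² + 37)/(2·17) ≡ 16/34. 34⁻¹ ≡ 19 (mod 43), so λ ≡ 16·19 ≡ 3.
  x = λ² - 37 - 37 = 9 - 74 ≡ 21; y = λ·(37 - 21) - 17 ≡ 31. → (21, 31)

(21, 31)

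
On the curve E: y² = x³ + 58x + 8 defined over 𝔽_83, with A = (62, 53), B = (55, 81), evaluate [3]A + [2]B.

First 3A:
Repeated addition: build up to 3A.
2A: tangent at (62, 53): λ = (3·62² + 58)/(2·53) ≡ 53/23. 23⁻¹ ≡ 65 (mod 83), so λ ≡ 53·65 ≡ 42.
  x = λ² - 62 - 62 = 1764 - 124 ≡ 63; y = λ·(62 - 63) - 53 ≡ 71. → (63, 71)
3A: (63, 71) + (62, 53). λ = (53 - 71)/(62 - 63) ≡ 65/82 mod 83. 82⁻¹ ≡ 82 (mod 83), so λ ≡ 18.
  x = λ² - 63 - 62 = 324 - 125 ≡ 33; y = λ·(63 - 33) - 71 ≡ 54. → (33, 54)
3A = (33, 54).
Next 2B:
Repeated addition: build up to 2B.
2B: tangent at (55, 81): λ = (3·55² + 58)/(2·81) ≡ 3/79. 79⁻¹ ≡ 62 (mod 83), so λ ≡ 3·62 ≡ 20.
  x = λ² - 55 - 55 = 400 - 110 ≡ 41; y = λ·(55 - 41) - 81 ≡ 33. → (41, 33)
2B = (41, 33).
Finally 3A + 2B:
(33, 54) + (41, 33). λ = (33 - 54)/(41 - 33) ≡ 62/8 mod 83. 8⁻¹ ≡ 52 (mod 83), so λ ≡ 70.
  x = λ² - 33 - 41 = 4900 - 74 ≡ 12; y = λ·(33 - 12) - 54 ≡ 5. → (12, 5)

(12, 5)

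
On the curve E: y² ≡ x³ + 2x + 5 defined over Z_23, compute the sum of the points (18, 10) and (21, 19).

(18, 10) + (21, 19). λ = (19 - 10)/(21 - 18) ≡ 9/3 mod 23. 3⁻¹ ≡ 8 (mod 23) since 3·8 = 24 ≡ 1, so λ ≡ 3.
  x = λ² - 18 - 21 = 9 - 39 ≡ 16; y = λ·(18 - 16) - 10 ≡ 19. → (16, 19)

(16, 19)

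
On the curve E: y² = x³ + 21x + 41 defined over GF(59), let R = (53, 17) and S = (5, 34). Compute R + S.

(58, 45)

(53, 17) + (5, 34). λ = (34 - 17)/(5 - 53) ≡ 17/11 mod 59. 11⁻¹ ≡ 43 (mod 59), so λ ≡ 23.
  x = λ² - 53 - 5 = 529 - 58 ≡ 58; y = λ·(53 - 58) - 17 ≡ 45. → (58, 45)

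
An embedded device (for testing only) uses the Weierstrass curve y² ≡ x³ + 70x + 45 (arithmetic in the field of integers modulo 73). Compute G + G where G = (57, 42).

tangent at (57, 42): λ = (3·57² + 70)/(2·42) ≡ 35/11. 11⁻¹ ≡ 20 (mod 73) since 11·20 = 220 ≡ 1, so λ ≡ 35·20 ≡ 43.
  x = λ² - 57 - 57 = 1849 - 114 ≡ 56; y = λ·(57 - 56) - 42 ≡ 1. → (56, 1)

(56, 1)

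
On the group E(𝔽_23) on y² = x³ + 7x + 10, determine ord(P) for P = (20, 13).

2P: tangent at (20, 13): λ = (3·20² + 7)/(2·13) ≡ 11/3. 3⁻¹ ≡ 8 (mod 23), so λ ≡ 11·8 ≡ 19.
  x = λ² - 20 - 20 = 361 - 40 ≡ 22; y = λ·(20 - 22) - 13 ≡ 18. → (22, 18)
3P: (22, 18) + (20, 13). λ = (13 - 18)/(20 - 22) ≡ 18/21 mod 23. 21⁻¹ ≡ 11 (mod 23), so λ ≡ 14.
  x = λ² - 22 - 20 = 196 - 42 ≡ 16; y = λ·(22 - 16) - 18 ≡ 20. → (16, 20)
4P: (16, 20) + (20, 13). λ = (13 - 20)/(20 - 16) ≡ 16/4 mod 23. 4⁻¹ ≡ 6 (mod 23) since 4·6 = 24 ≡ 1, so λ ≡ 4.
  x = λ² - 16 - 20 = 16 - 36 ≡ 3; y = λ·(16 - 3) - 20 ≡ 9. → (3, 9)
5P: (3, 9) + (20, 13). λ = (13 - 9)/(20 - 3) ≡ 4/17 mod 23. 17⁻¹ ≡ 19 (mod 23), so λ ≡ 7.
  x = λ² - 3 - 20 = 49 - 23 ≡ 3; y = λ·(3 - 3) - 9 ≡ 14. → (3, 14)
6P: (3, 14) + (20, 13). λ = (13 - 14)/(20 - 3) ≡ 22/17 mod 23. 17⁻¹ ≡ 19 (mod 23) since 17·19 = 323 ≡ 1, so λ ≡ 4.
  x = λ² - 3 - 20 = 16 - 23 ≡ 16; y = λ·(3 - 16) - 14 ≡ 3. → (16, 3)
7P: (16, 3) + (20, 13). λ = (13 - 3)/(20 - 16) ≡ 10/4 mod 23. 4⁻¹ ≡ 6 (mod 23), so λ ≡ 14.
  x = λ² - 16 - 20 = 196 - 36 ≡ 22; y = λ·(16 - 22) - 3 ≡ 5. → (22, 5)
8P: (22, 5) + (20, 13). λ = (13 - 5)/(20 - 22) ≡ 8/21 mod 23. 21⁻¹ ≡ 11 (mod 23) since 21·11 = 231 ≡ 1, so λ ≡ 19.
  x = λ² - 22 - 20 = 361 - 42 ≡ 20; y = λ·(22 - 20) - 5 ≡ 10. → (20, 10)
9P: (20, 10) + (20, 13): same x and y₁ ≡ -y₂, so the sum is O.
9P = O, so the order is 9.

9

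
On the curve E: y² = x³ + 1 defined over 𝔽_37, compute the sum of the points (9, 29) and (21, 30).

(9, 29) + (21, 30). λ = (30 - 29)/(21 - 9) ≡ 1/12 mod 37. 12⁻¹ ≡ 34 (mod 37) since 12·34 = 408 ≡ 1, so λ ≡ 34.
  x = λ² - 9 - 21 = 1156 - 30 ≡ 16; y = λ·(9 - 16) - 29 ≡ 29. → (16, 29)

(16, 29)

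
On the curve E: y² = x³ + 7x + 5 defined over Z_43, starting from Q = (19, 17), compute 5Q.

Double-and-add on 5 = (101)₂. Start with Q = (19, 17) for the leading 1-bit.
double: tangent at (19, 17): λ = (3·19² + 7)/(2·17) ≡ 15/34. 34⁻¹ ≡ 19 (mod 43), so λ ≡ 15·19 ≡ 27.
  x = λ² - 19 - 19 = 729 - 38 ≡ 3; y = λ·(19 - 3) - 17 ≡ 28. → (3, 28)
double: tangent at (3, 28): λ = (3·3² + 7)/(2·28) ≡ 34/13. 13⁻¹ ≡ 10 (mod 43), so λ ≡ 34·10 ≡ 39.
  x = λ² - 3 - 3 = 1521 - 6 ≡ 10; y = λ·(3 - 10) - 28 ≡ 0. → (10, 0)
add Q: (10, 0) + (19, 17). λ = (17 - 0)/(19 - 10) ≡ 17/9 mod 43. 9⁻¹ ≡ 24 (mod 43) since 9·24 = 216 ≡ 1, so λ ≡ 21.
  x = λ² - 10 - 19 = 441 - 29 ≡ 25; y = λ·(10 - 25) - 0 ≡ 29. → (25, 29)

(25, 29)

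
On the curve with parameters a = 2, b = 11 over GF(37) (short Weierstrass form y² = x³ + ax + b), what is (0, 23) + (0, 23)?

(27, 8)

tangent at (0, 23): λ = (3·0² + 2)/(2·23) ≡ 2/9. 9⁻¹ ≡ 33 (mod 37), so λ ≡ 2·33 ≡ 29.
  x = λ² - 0 - 0 = 841 - 0 ≡ 27; y = λ·(0 - 27) - 23 ≡ 8. → (27, 8)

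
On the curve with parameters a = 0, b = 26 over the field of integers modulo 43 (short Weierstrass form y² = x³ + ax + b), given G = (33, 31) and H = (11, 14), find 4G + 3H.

(9, 14)

First 4G:
Double-and-add on 4 = (100)₂. Start with G = (33, 31) for the leading 1-bit.
double: tangent at (33, 31): λ = (3·33² + 0)/(2·31) ≡ 42/19. 19⁻¹ ≡ 34 (mod 43) since 19·34 = 646 ≡ 1, so λ ≡ 42·34 ≡ 9.
  x = λ² - 33 - 33 = 81 - 66 ≡ 15; y = λ·(33 - 15) - 31 ≡ 2. → (15, 2)
double: tangent at (15, 2): λ = (3·15² + 0)/(2·2) ≡ 30/4. 4⁻¹ ≡ 11 (mod 43), so λ ≡ 30·11 ≡ 29.
  x = λ² - 15 - 15 = 841 - 30 ≡ 37; y = λ·(15 - 37) - 2 ≡ 5. → (37, 5)
4G = (37, 5).
Next 3H:
Repeated addition: build up to 3H.
2H: tangent at (11, 14): λ = (3·11² + 0)/(2·14) ≡ 19/28. 28⁻¹ ≡ 20 (mod 43), so λ ≡ 19·20 ≡ 36.
  x = λ² - 11 - 11 = 1296 - 22 ≡ 27; y = λ·(11 - 27) - 14 ≡ 12. → (27, 12)
3H: (27, 12) + (11, 14). λ = (14 - 12)/(11 - 27) ≡ 2/27 mod 43. 27⁻¹ ≡ 8 (mod 43), so λ ≡ 16.
  x = λ² - 27 - 11 = 256 - 38 ≡ 3; y = λ·(27 - 3) - 12 ≡ 28. → (3, 28)
3H = (3, 28).
Finally 4G + 3H:
(37, 5) + (3, 28). λ = (28 - 5)/(3 - 37) ≡ 23/9 mod 43. 9⁻¹ ≡ 24 (mod 43), so λ ≡ 36.
  x = λ² - 37 - 3 = 1296 - 40 ≡ 9; y = λ·(37 - 9) - 5 ≡ 14. → (9, 14)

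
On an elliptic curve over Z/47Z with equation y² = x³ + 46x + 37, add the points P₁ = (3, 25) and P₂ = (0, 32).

(3, 25) + (0, 32). λ = (32 - 25)/(0 - 3) ≡ 7/44 mod 47. 44⁻¹ ≡ 31 (mod 47) since 44·31 = 1364 ≡ 1, so λ ≡ 29.
  x = λ² - 3 - 0 = 841 - 3 ≡ 39; y = λ·(3 - 39) - 25 ≡ 12. → (39, 12)

(39, 12)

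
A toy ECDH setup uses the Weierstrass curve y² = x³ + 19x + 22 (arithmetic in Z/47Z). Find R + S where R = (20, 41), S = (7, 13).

(20, 41) + (7, 13). λ = (13 - 41)/(7 - 20) ≡ 19/34 mod 47. 34⁻¹ ≡ 18 (mod 47), so λ ≡ 13.
  x = λ² - 20 - 7 = 169 - 27 ≡ 1; y = λ·(20 - 1) - 41 ≡ 18. → (1, 18)

(1, 18)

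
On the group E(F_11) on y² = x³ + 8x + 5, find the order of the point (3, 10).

5

2P: tangent at (3, 10): λ = (3·3² + 8)/(2·10) ≡ 2/9. 9⁻¹ ≡ 5 (mod 11) since 9·5 = 45 ≡ 1, so λ ≡ 2·5 ≡ 10.
  x = λ² - 3 - 3 = 100 - 6 ≡ 6; y = λ·(3 - 6) - 10 ≡ 4. → (6, 4)
3P: (6, 4) + (3, 10). λ = (10 - 4)/(3 - 6) ≡ 6/8 mod 11. 8⁻¹ ≡ 7 (mod 11), so λ ≡ 9.
  x = λ² - 6 - 3 = 81 - 9 ≡ 6; y = λ·(6 - 6) - 4 ≡ 7. → (6, 7)
4P: (6, 7) + (3, 10). λ = (10 - 7)/(3 - 6) ≡ 3/8 mod 11. 8⁻¹ ≡ 7 (mod 11), so λ ≡ 10.
  x = λ² - 6 - 3 = 100 - 9 ≡ 3; y = λ·(6 - 3) - 7 ≡ 1. → (3, 1)
5P: (3, 1) + (3, 10): same x and y₁ ≡ -y₂, so the sum is 𝒪.
5P = 𝒪, so the order is 5.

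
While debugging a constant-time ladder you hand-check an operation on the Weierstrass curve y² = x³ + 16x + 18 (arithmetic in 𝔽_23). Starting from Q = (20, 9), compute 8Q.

Repeated addition: build up to 8Q.
2Q: tangent at (20, 9): λ = (3·20² + 16)/(2·9) ≡ 20/18. 18⁻¹ ≡ 9 (mod 23), so λ ≡ 20·9 ≡ 19.
  x = λ² - 20 - 20 = 361 - 40 ≡ 22; y = λ·(20 - 22) - 9 ≡ 22. → (22, 22)
3Q: (22, 22) + (20, 9). λ = (9 - 22)/(20 - 22) ≡ 10/21 mod 23. 21⁻¹ ≡ 11 (mod 23), so λ ≡ 18.
  x = λ² - 22 - 20 = 324 - 42 ≡ 6; y = λ·(22 - 6) - 22 ≡ 13. → (6, 13)
4Q: (6, 13) + (20, 9). λ = (9 - 13)/(20 - 6) ≡ 19/14 mod 23. 14⁻¹ ≡ 5 (mod 23), so λ ≡ 3.
  x = λ² - 6 - 20 = 9 - 26 ≡ 6; y = λ·(6 - 6) - 13 ≡ 10. → (6, 10)
5Q: (6, 10) + (20, 9). λ = (9 - 10)/(20 - 6) ≡ 22/14 mod 23. 14⁻¹ ≡ 5 (mod 23), so λ ≡ 18.
  x = λ² - 6 - 20 = 324 - 26 ≡ 22; y = λ·(6 - 22) - 10 ≡ 1. → (22, 1)
6Q: (22, 1) + (20, 9). λ = (9 - 1)/(20 - 22) ≡ 8/21 mod 23. 21⁻¹ ≡ 11 (mod 23), so λ ≡ 19.
  x = λ² - 22 - 20 = 361 - 42 ≡ 20; y = λ·(22 - 20) - 1 ≡ 14. → (20, 14)
7Q: (20, 14) + (20, 9): same x and y₁ ≡ -y₂, so the sum is 𝒪.
8Q: 𝒪 + (20, 9) = (20, 9) (identity).

(20, 9)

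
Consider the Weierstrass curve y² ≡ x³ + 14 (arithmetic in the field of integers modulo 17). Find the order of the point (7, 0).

2

2P: (7, 0) + (7, 0): same x and y₁ ≡ -y₂, so the sum is ∞.
2P = ∞, so the order is 2.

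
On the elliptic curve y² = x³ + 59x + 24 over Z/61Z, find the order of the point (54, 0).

2

2P: (54, 0) + (54, 0): same x and y₁ ≡ -y₂, so the sum is O.
2P = O, so the order is 2.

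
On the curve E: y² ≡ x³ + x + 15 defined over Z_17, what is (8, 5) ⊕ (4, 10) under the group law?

(8, 5) + (4, 10). λ = (10 - 5)/(4 - 8) ≡ 5/13 mod 17. 13⁻¹ ≡ 4 (mod 17) since 13·4 = 52 ≡ 1, so λ ≡ 3.
  x = λ² - 8 - 4 = 9 - 12 ≡ 14; y = λ·(8 - 14) - 5 ≡ 11. → (14, 11)

(14, 11)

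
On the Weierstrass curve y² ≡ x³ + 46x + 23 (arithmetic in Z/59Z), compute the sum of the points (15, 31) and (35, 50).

(15, 31) + (35, 50). λ = (50 - 31)/(35 - 15) ≡ 19/20 mod 59. 20⁻¹ ≡ 3 (mod 59), so λ ≡ 57.
  x = λ² - 15 - 35 = 3249 - 50 ≡ 13; y = λ·(15 - 13) - 31 ≡ 24. → (13, 24)

(13, 24)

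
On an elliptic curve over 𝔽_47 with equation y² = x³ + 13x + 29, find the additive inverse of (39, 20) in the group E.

-(39, 20) = (39, -20 mod 47) = (39, 27).

(39, 27)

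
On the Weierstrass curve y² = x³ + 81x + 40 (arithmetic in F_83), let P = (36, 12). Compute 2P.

(49, 48)

tangent at (36, 12): λ = (3·36² + 81)/(2·12) ≡ 68/24. 24⁻¹ ≡ 45 (mod 83), so λ ≡ 68·45 ≡ 72.
  x = λ² - 36 - 36 = 5184 - 72 ≡ 49; y = λ·(36 - 49) - 12 ≡ 48. → (49, 48)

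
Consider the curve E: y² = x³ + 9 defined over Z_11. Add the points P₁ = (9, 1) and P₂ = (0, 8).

(9, 1) + (0, 8). λ = (8 - 1)/(0 - 9) ≡ 7/2 mod 11. 2⁻¹ ≡ 6 (mod 11), so λ ≡ 9.
  x = λ² - 9 - 0 = 81 - 9 ≡ 6; y = λ·(9 - 6) - 1 ≡ 4. → (6, 4)

(6, 4)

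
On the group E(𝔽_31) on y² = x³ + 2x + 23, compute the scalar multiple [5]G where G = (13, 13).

Repeated addition: build up to 5G.
2G: tangent at (13, 13): λ = (3·13² + 2)/(2·13) ≡ 13/26. 26⁻¹ ≡ 6 (mod 31) since 26·6 = 156 ≡ 1, so λ ≡ 13·6 ≡ 16.
  x = λ² - 13 - 13 = 256 - 26 ≡ 13; y = λ·(13 - 13) - 13 ≡ 18. → (13, 18)
3G: (13, 18) + (13, 13): same x and y₁ ≡ -y₂, so the sum is ∞.
4G: ∞ + (13, 13) = (13, 13) (identity).
5G: tangent at (13, 13): λ = (3·13² + 2)/(2·13) ≡ 13/26. 26⁻¹ ≡ 6 (mod 31) since 26·6 = 156 ≡ 1, so λ ≡ 13·6 ≡ 16.
  x = λ² - 13 - 13 = 256 - 26 ≡ 13; y = λ·(13 - 13) - 13 ≡ 18. → (13, 18)

(13, 18)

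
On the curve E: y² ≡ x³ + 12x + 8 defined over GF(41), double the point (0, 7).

(25, 36)

tangent at (0, 7): λ = (3·0² + 12)/(2·7) ≡ 12/14. 14⁻¹ ≡ 3 (mod 41) since 14·3 = 42 ≡ 1, so λ ≡ 12·3 ≡ 36.
  x = λ² - 0 - 0 = 1296 - 0 ≡ 25; y = λ·(0 - 25) - 7 ≡ 36. → (25, 36)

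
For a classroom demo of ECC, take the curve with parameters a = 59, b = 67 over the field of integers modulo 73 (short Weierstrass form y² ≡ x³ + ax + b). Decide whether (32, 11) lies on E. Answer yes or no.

yes

y² = 11² ≡ 48; x³ + 59x + 67 = 34723 ≡ 48 (mod 73). 48 = 48.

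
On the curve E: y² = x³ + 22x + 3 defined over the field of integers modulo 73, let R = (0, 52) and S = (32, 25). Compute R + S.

(4, 70)

(0, 52) + (32, 25). λ = (25 - 52)/(32 - 0) ≡ 46/32 mod 73. 32⁻¹ ≡ 16 (mod 73) since 32·16 = 512 ≡ 1, so λ ≡ 6.
  x = λ² - 0 - 32 = 36 - 32 ≡ 4; y = λ·(0 - 4) - 52 ≡ 70. → (4, 70)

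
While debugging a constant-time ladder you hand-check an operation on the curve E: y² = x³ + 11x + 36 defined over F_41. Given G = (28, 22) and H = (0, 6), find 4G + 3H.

(29, 12)

First 4G:
Double-and-add on 4 = (100)₂. Start with G = (28, 22) for the leading 1-bit.
double: tangent at (28, 22): λ = (3·28² + 11)/(2·22) ≡ 26/3. 3⁻¹ ≡ 14 (mod 41), so λ ≡ 26·14 ≡ 36.
  x = λ² - 28 - 28 = 1296 - 56 ≡ 10; y = λ·(28 - 10) - 22 ≡ 11. → (10, 11)
double: tangent at (10, 11): λ = (3·10² + 11)/(2·11) ≡ 24/22. 22⁻¹ ≡ 28 (mod 41), so λ ≡ 24·28 ≡ 16.
  x = λ² - 10 - 10 = 256 - 20 ≡ 31; y = λ·(10 - 31) - 11 ≡ 22. → (31, 22)
4G = (31, 22).
Next 3H:
Repeated addition: build up to 3H.
2H: tangent at (0, 6): λ = (3·0² + 11)/(2·6) ≡ 11/12. 12⁻¹ ≡ 24 (mod 41), so λ ≡ 11·24 ≡ 18.
  x = λ² - 0 - 0 = 324 - 0 ≡ 37; y = λ·(0 - 37) - 6 ≡ 25. → (37, 25)
3H: (37, 25) + (0, 6). λ = (6 - 25)/(0 - 37) ≡ 22/4 mod 41. 4⁻¹ ≡ 31 (mod 41) since 4·31 = 124 ≡ 1, so λ ≡ 26.
  x = λ² - 37 - 0 = 676 - 37 ≡ 24; y = λ·(37 - 24) - 25 ≡ 26. → (24, 26)
3H = (24, 26).
Finally 4G + 3H:
(31, 22) + (24, 26). λ = (26 - 22)/(24 - 31) ≡ 4/34 mod 41. 34⁻¹ ≡ 35 (mod 41) since 34·35 = 1190 ≡ 1, so λ ≡ 17.
  x = λ² - 31 - 24 = 289 - 55 ≡ 29; y = λ·(31 - 29) - 22 ≡ 12. → (29, 12)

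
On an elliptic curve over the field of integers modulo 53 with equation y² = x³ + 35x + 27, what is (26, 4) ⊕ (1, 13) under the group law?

(26, 4) + (1, 13). λ = (13 - 4)/(1 - 26) ≡ 9/28 mod 53. 28⁻¹ ≡ 36 (mod 53) since 28·36 = 1008 ≡ 1, so λ ≡ 6.
  x = λ² - 26 - 1 = 36 - 27 ≡ 9; y = λ·(26 - 9) - 4 ≡ 45. → (9, 45)

(9, 45)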